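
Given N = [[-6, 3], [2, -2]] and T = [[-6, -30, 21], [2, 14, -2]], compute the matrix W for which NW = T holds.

W = [[1, 3, -6], [0, -4, -5]]

N is on the left of W, so left-multiply by N⁻¹: W = N⁻¹T.
det N = 6; the adjugate gives N⁻¹ = [[-1/3, -1/2], [-1/3, -1]].
W = N⁻¹T = [[-1/3, -1/2], [-1/3, -1]] · [[-6, -30, 21], [2, 14, -2]] = [[1, 3, -6], [0, -4, -5]].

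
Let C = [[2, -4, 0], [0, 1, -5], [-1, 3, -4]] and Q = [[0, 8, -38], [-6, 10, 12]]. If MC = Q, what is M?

C is on the right of M, so right-multiply by C⁻¹: M = QC⁻¹.
det C = 2, so C⁻¹ = [[11/2, -8, 10], [5/2, -4, 5], [1/2, -1, 1]].
M = QC⁻¹ = [[0, 8, -38], [-6, 10, 12]] · [[11/2, -8, 10], [5/2, -4, 5], [1/2, -1, 1]] = [[1, 6, 2], [-2, -4, 2]].

M = [[1, 6, 2], [-2, -4, 2]]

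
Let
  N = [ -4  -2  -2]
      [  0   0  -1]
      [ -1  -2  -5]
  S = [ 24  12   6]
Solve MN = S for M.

Right-multiplying both sides by N⁻¹ gives M = SN⁻¹.
N has determinant 6; N⁻¹ = [[-1/3, -1, 1/3], [1/6, 3, -2/3], [0, -1, 0]].
M = SN⁻¹ = [[24, 12, 6]] · [[-1/3, -1, 1/3], [1/6, 3, -2/3], [0, -1, 0]] = [[-6, 6, 0]].

M = [[-6, 6, 0]]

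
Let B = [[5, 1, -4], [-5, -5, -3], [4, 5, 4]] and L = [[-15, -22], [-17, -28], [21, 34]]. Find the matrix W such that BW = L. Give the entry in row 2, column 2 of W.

Left-multiplying both sides by B⁻¹ gives W = B⁻¹L.
det B = 3; the adjugate gives B⁻¹ = [[-5/3, -8, -23/3], [8/3, 12, 35/3], [-5/3, -7, -20/3]].
W = B⁻¹L = [[-5/3, -8, -23/3], [8/3, 12, 35/3], [-5/3, -7, -20/3]] · [[-15, -22], [-17, -28], [21, 34]] = [[0, 0], [1, 2], [4, 6]].

2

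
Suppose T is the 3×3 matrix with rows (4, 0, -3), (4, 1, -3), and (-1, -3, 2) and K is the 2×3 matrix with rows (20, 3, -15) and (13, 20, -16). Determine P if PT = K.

Since T sits to the right of P, P = KT⁻¹.
T has determinant 5; T⁻¹ = [[-7/5, 9/5, 3/5], [-1, 1, 0], [-11/5, 12/5, 4/5]].
P = KT⁻¹ = [[20, 3, -15], [13, 20, -16]] · [[-7/5, 9/5, 3/5], [-1, 1, 0], [-11/5, 12/5, 4/5]] = [[2, 3, 0], [-3, 5, -5]].

P = [[2, 3, 0], [-3, 5, -5]]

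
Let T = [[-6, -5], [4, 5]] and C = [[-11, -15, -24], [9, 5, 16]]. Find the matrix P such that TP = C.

P = [[1, 5, 4], [1, -3, 0]]

T is on the left of P, so left-multiply by T⁻¹: P = T⁻¹C.
det T = -10; the adjugate gives T⁻¹ = [[-1/2, -1/2], [2/5, 3/5]].
P = T⁻¹C = [[-1/2, -1/2], [2/5, 3/5]] · [[-11, -15, -24], [9, 5, 16]] = [[1, 5, 4], [1, -3, 0]].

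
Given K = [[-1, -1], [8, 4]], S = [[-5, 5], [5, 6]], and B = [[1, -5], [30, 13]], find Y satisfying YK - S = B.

YK = B + S = [[-4, 0], [35, 19]].
Since K sits to the right of Y, Y = (B + S)K⁻¹.
K has determinant 4; K⁻¹ = [[1, 1/4], [-2, -1/4]].
Y = (B + S)K⁻¹ = [[-4, -1], [-3, 4]].

Y = [[-4, -1], [-3, 4]]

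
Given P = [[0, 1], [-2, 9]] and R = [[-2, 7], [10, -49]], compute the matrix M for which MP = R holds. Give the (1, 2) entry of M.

1

Since P sits to the right of M, M = RP⁻¹.
det P = 2, so P⁻¹ = [[9/2, -1/2], [1, 0]].
M = RP⁻¹ = [[-2, 7], [10, -49]] · [[9/2, -1/2], [1, 0]] = [[-2, 1], [-4, -5]].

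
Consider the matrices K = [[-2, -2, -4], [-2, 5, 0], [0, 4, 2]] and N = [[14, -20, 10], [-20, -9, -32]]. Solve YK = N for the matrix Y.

Y = [[-5, -2, -5], [5, 5, -6]]

K is on the right of Y, so right-multiply by K⁻¹: Y = NK⁻¹.
det K = 4, so K⁻¹ = [[5/2, -3, 5], [1, -1, 2], [-2, 2, -7/2]].
Y = NK⁻¹ = [[14, -20, 10], [-20, -9, -32]] · [[5/2, -3, 5], [1, -1, 2], [-2, 2, -7/2]] = [[-5, -2, -5], [5, 5, -6]].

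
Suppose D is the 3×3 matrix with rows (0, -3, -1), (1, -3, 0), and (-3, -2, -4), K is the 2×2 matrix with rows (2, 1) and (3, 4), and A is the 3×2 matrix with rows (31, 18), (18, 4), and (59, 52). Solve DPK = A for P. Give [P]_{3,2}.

Left-multiply by D⁻¹ and right-multiply by K⁻¹: P = D⁻¹AK⁻¹.
D has determinant -1; D⁻¹ = [[-12, 10, 3], [-4, 3, 1], [11, -9, -3]].
det K = 5, so K⁻¹ = [[4/5, -1/5], [-3/5, 2/5]].
D⁻¹A = [[-15, -20], [-11, -8], [2, 6]].
P = (D⁻¹A)K⁻¹ = [[0, -5], [-4, -1], [-2, 2]].

2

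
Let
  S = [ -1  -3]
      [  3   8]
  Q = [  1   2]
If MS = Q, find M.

M = [[2, 1]]

Since S sits to the right of M, M = QS⁻¹.
det S = 1, so S⁻¹ = [[8, 3], [-3, -1]].
M = QS⁻¹ = [[1, 2]] · [[8, 3], [-3, -1]] = [[2, 1]].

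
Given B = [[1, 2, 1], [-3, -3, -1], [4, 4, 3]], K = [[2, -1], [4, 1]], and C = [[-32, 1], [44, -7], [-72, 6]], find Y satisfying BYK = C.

Y = [[-2, 1], [-2, -2], [0, -2]]

Left-multiply by B⁻¹ and right-multiply by K⁻¹: Y = B⁻¹CK⁻¹.
det B = 5; the adjugate gives B⁻¹ = [[-1, -2/5, 1/5], [1, -1/5, -2/5], [0, 4/5, 3/5]].
det K = 6; the adjugate gives K⁻¹ = [[1/6, 1/6], [-2/3, 1/3]].
B⁻¹C = [[0, 3], [-12, 0], [-8, -2]].
Y = (B⁻¹C)K⁻¹ = [[-2, 1], [-2, -2], [0, -2]].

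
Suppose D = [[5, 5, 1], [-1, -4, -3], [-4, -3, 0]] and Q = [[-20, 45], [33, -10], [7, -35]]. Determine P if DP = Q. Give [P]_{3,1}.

-5

Since D multiplies P on the left, P = D⁻¹Q.
D has determinant 2; D⁻¹ = [[-9/2, -3/2, -11/2], [6, 2, 7], [-13/2, -5/2, -15/2]].
P = D⁻¹Q = [[-9/2, -3/2, -11/2], [6, 2, 7], [-13/2, -5/2, -15/2]] · [[-20, 45], [33, -10], [7, -35]] = [[2, 5], [-5, 5], [-5, -5]].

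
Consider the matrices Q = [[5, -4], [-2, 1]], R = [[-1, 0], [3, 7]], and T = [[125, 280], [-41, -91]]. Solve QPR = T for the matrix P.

Left-multiply by Q⁻¹ and right-multiply by R⁻¹: P = Q⁻¹TR⁻¹.
Q has determinant -3; Q⁻¹ = [[-1/3, -4/3], [-2/3, -5/3]].
det R = -7; the adjugate gives R⁻¹ = [[-1, 0], [3/7, 1/7]].
Q⁻¹T = [[13, 28], [-15, -35]].
P = (Q⁻¹T)R⁻¹ = [[-1, 4], [0, -5]].

P = [[-1, 4], [0, -5]]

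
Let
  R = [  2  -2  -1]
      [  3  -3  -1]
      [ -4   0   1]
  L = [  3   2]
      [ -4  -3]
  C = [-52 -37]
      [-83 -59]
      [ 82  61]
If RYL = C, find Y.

Left-multiply by R⁻¹ and right-multiply by L⁻¹: Y = R⁻¹CL⁻¹.
det R = 4, so R⁻¹ = [[-3/4, 1/2, -1/4], [1/4, -1/2, -1/4], [-3, 2, 0]].
L has determinant -1; L⁻¹ = [[3, 2], [-4, -3]].
R⁻¹C = [[-23, -17], [8, 5], [-10, -7]].
Y = (R⁻¹C)L⁻¹ = [[-1, 5], [4, 1], [-2, 1]].

Y = [[-1, 5], [4, 1], [-2, 1]]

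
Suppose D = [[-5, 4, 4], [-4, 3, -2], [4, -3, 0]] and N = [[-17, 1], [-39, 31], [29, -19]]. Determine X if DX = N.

X = [[5, -1], [-3, 5], [5, -6]]

Since D multiplies X on the left, X = D⁻¹N.
D has determinant -2; D⁻¹ = [[3, 6, 10], [4, 8, 13], [0, -1/2, -1/2]].
X = D⁻¹N = [[3, 6, 10], [4, 8, 13], [0, -1/2, -1/2]] · [[-17, 1], [-39, 31], [29, -19]] = [[5, -1], [-3, 5], [5, -6]].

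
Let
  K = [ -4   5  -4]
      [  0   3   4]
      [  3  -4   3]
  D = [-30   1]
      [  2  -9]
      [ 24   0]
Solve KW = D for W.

K is on the left of W, so left-multiply by K⁻¹: W = K⁻¹D.
det K = -4, so K⁻¹ = [[-25/4, -1/4, -8], [-3, 0, -4], [9/4, 1/4, 3]].
W = K⁻¹D = [[-25/4, -1/4, -8], [-3, 0, -4], [9/4, 1/4, 3]] · [[-30, 1], [2, -9], [24, 0]] = [[-5, -4], [-6, -3], [5, 0]].

W = [[-5, -4], [-6, -3], [5, 0]]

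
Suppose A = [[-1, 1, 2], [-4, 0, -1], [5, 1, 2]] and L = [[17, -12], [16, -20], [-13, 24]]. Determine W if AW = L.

W = [[-5, 6], [4, 2], [4, -4]]

Left-multiplying both sides by A⁻¹ gives W = A⁻¹L.
det A = -6, so A⁻¹ = [[-1/6, 0, 1/6], [-1/2, 2, 3/2], [2/3, -1, -2/3]].
W = A⁻¹L = [[-1/6, 0, 1/6], [-1/2, 2, 3/2], [2/3, -1, -2/3]] · [[17, -12], [16, -20], [-13, 24]] = [[-5, 6], [4, 2], [4, -4]].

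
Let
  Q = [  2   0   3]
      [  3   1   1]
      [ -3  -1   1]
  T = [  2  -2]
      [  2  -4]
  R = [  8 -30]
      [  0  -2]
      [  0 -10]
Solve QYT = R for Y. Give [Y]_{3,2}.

Isolating Y: multiply by Q⁻¹ from the left and T⁻¹ from the right, so Y = Q⁻¹RT⁻¹.
det Q = 4, so Q⁻¹ = [[1/2, -3/4, -3/4], [-3/2, 11/4, 7/4], [0, 1/2, 1/2]].
T has determinant -4; T⁻¹ = [[1, -1/2], [1/2, -1/2]].
Q⁻¹R = [[4, -6], [-12, 22], [0, -6]].
Y = (Q⁻¹R)T⁻¹ = [[1, 1], [-1, -5], [-3, 3]].

3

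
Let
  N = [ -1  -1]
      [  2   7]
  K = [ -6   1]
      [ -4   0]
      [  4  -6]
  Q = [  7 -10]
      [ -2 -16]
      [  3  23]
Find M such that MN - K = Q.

M = [[-5, -2], [2, -2], [-3, 2]]

MN = Q + K = [[1, -9], [-6, -16], [7, 17]].
Since N sits to the right of M, M = (Q + K)N⁻¹.
det N = -5, so N⁻¹ = [[-7/5, -1/5], [2/5, 1/5]].
M = (Q + K)N⁻¹ = [[-5, -2], [2, -2], [-3, 2]].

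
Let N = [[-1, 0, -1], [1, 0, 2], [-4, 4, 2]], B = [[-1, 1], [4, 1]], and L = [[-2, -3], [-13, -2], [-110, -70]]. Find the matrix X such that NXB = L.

X = [[3, 5], [-5, -2], [-1, -4]]

Isolating X: multiply by N⁻¹ from the left and B⁻¹ from the right, so X = N⁻¹LB⁻¹.
det N = 4; the adjugate gives N⁻¹ = [[-2, -1, 0], [-5/2, -3/2, 1/4], [1, 1, 0]].
det B = -5, so B⁻¹ = [[-1/5, 1/5], [4/5, 1/5]].
N⁻¹L = [[17, 8], [-3, -7], [-15, -5]].
X = (N⁻¹L)B⁻¹ = [[3, 5], [-5, -2], [-1, -4]].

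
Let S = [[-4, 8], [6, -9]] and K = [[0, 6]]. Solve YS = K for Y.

Y = [[3, 2]]

Right-multiplying both sides by S⁻¹ gives Y = KS⁻¹.
det S = -12; the adjugate gives S⁻¹ = [[3/4, 2/3], [1/2, 1/3]].
Y = KS⁻¹ = [[0, 6]] · [[3/4, 2/3], [1/2, 1/3]] = [[3, 2]].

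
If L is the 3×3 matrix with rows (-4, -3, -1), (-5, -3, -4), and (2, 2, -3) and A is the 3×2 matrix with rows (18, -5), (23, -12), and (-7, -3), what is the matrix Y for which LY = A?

Since L multiplies Y on the left, Y = L⁻¹A.
det L = 5, so L⁻¹ = [[17/5, -11/5, 9/5], [-23/5, 14/5, -11/5], [-4/5, 2/5, -3/5]].
Y = L⁻¹A = [[17/5, -11/5, 9/5], [-23/5, 14/5, -11/5], [-4/5, 2/5, -3/5]] · [[18, -5], [23, -12], [-7, -3]] = [[-2, 4], [-3, -4], [-1, 1]].

Y = [[-2, 4], [-3, -4], [-1, 1]]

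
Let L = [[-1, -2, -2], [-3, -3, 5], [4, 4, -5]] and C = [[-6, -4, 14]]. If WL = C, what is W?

L is on the right of W, so right-multiply by L⁻¹: W = CL⁻¹.
det L = -5; the adjugate gives L⁻¹ = [[1, 18/5, 16/5], [-1, -13/5, -11/5], [0, 4/5, 3/5]].
W = CL⁻¹ = [[-6, -4, 14]] · [[1, 18/5, 16/5], [-1, -13/5, -11/5], [0, 4/5, 3/5]] = [[-2, 0, -2]].

W = [[-2, 0, -2]]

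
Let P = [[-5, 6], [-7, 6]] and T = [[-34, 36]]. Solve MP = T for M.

Since P sits to the right of M, M = TP⁻¹.
det P = 12; the adjugate gives P⁻¹ = [[1/2, -1/2], [7/12, -5/12]].
M = TP⁻¹ = [[-34, 36]] · [[1/2, -1/2], [7/12, -5/12]] = [[4, 2]].

M = [[4, 2]]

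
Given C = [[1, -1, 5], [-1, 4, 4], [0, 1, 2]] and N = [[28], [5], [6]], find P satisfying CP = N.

C is on the left of P, so left-multiply by C⁻¹: P = C⁻¹N.
C has determinant -3; C⁻¹ = [[-4/3, -7/3, 8], [-2/3, -2/3, 3], [1/3, 1/3, -1]].
P = C⁻¹N = [[-4/3, -7/3, 8], [-2/3, -2/3, 3], [1/3, 1/3, -1]] · [[28], [5], [6]] = [[-1], [-4], [5]].

P = [[-1], [-4], [5]]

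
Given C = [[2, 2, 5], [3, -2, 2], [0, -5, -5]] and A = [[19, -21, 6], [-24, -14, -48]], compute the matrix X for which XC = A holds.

C is on the right of X, so right-multiply by C⁻¹: X = AC⁻¹.
det C = -5; the adjugate gives C⁻¹ = [[-4, 3, -14/5], [-3, 2, -11/5], [3, -2, 2]].
X = AC⁻¹ = [[19, -21, 6], [-24, -14, -48]] · [[-4, 3, -14/5], [-3, 2, -11/5], [3, -2, 2]] = [[5, 3, 5], [-6, -4, 2]].

X = [[5, 3, 5], [-6, -4, 2]]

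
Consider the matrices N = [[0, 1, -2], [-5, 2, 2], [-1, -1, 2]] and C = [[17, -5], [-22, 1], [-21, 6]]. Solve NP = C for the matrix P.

P = [[4, -1], [5, -3], [-6, 1]]

Since N multiplies P on the left, P = N⁻¹C.
N has determinant -6; N⁻¹ = [[-1, 0, -1], [-4/3, 1/3, -5/3], [-7/6, 1/6, -5/6]].
P = N⁻¹C = [[-1, 0, -1], [-4/3, 1/3, -5/3], [-7/6, 1/6, -5/6]] · [[17, -5], [-22, 1], [-21, 6]] = [[4, -1], [5, -3], [-6, 1]].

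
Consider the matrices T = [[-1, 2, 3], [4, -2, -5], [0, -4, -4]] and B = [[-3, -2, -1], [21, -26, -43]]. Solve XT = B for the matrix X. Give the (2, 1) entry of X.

-5

Since T sits to the right of X, X = BT⁻¹.
T has determinant -4; T⁻¹ = [[3, 1, 1], [-4, -1, -7/4], [4, 1, 3/2]].
X = BT⁻¹ = [[-3, -2, -1], [21, -26, -43]] · [[3, 1, 1], [-4, -1, -7/4], [4, 1, 3/2]] = [[-5, -2, -1], [-5, 4, 2]].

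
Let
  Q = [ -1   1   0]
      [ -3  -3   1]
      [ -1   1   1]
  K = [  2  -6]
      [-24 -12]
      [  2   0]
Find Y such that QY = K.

Y = [[3, 6], [5, 0], [0, 6]]

Left-multiplying both sides by Q⁻¹ gives Y = Q⁻¹K.
det Q = 6; the adjugate gives Q⁻¹ = [[-2/3, -1/6, 1/6], [1/3, -1/6, 1/6], [-1, 0, 1]].
Y = Q⁻¹K = [[-2/3, -1/6, 1/6], [1/3, -1/6, 1/6], [-1, 0, 1]] · [[2, -6], [-24, -12], [2, 0]] = [[3, 6], [5, 0], [0, 6]].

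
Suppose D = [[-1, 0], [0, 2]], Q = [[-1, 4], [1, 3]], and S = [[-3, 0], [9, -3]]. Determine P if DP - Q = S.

P = [[4, -4], [5, 0]]

DP = S + Q = [[-4, 4], [10, 0]].
Since D multiplies P on the left, P = D⁻¹(S + Q).
det D = -2, so D⁻¹ = [[-1, 0], [0, 1/2]].
P = D⁻¹(S + Q) = [[4, -4], [5, 0]].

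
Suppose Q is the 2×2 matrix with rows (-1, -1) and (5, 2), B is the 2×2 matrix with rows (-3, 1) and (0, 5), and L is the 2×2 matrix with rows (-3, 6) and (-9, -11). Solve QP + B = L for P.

P = [[-3, -2], [3, -3]]

QP = L − B = [[0, 5], [-9, -16]].
Left-multiplying both sides by Q⁻¹ gives P = Q⁻¹(L − B).
det Q = 3; the adjugate gives Q⁻¹ = [[2/3, 1/3], [-5/3, -1/3]].
P = Q⁻¹(L − B) = [[-3, -2], [3, -3]].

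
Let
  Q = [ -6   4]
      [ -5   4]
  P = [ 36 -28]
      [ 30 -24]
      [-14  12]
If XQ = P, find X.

Q is on the right of X, so right-multiply by Q⁻¹: X = PQ⁻¹.
Q has determinant -4; Q⁻¹ = [[-1, 1], [-5/4, 3/2]].
X = PQ⁻¹ = [[36, -28], [30, -24], [-14, 12]] · [[-1, 1], [-5/4, 3/2]] = [[-1, -6], [0, -6], [-1, 4]].

X = [[-1, -6], [0, -6], [-1, 4]]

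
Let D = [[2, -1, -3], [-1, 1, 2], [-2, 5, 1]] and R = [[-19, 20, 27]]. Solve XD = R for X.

Since D sits to the right of X, X = RD⁻¹.
det D = -6, so D⁻¹ = [[3/2, 7/3, -1/6], [1/2, 2/3, 1/6], [1/2, 4/3, -1/6]].
X = RD⁻¹ = [[-19, 20, 27]] · [[3/2, 7/3, -1/6], [1/2, 2/3, 1/6], [1/2, 4/3, -1/6]] = [[-5, 5, 2]].

X = [[-5, 5, 2]]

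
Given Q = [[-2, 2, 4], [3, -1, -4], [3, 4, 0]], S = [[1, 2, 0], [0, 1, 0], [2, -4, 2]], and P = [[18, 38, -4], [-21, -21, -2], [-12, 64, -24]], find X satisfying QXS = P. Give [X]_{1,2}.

4

Left-multiply by Q⁻¹ and right-multiply by S⁻¹: X = Q⁻¹PS⁻¹.
Q has determinant 4; Q⁻¹ = [[4, 4, -1], [-3, -3, 1], [15/4, 7/2, -1]].
det S = 2, so S⁻¹ = [[1, -2, 0], [0, 1, 0], [-1, 4, 1/2]].
Q⁻¹P = [[0, 4, 0], [-3, 13, -6], [6, 5, 2]].
X = (Q⁻¹P)S⁻¹ = [[0, 4, 0], [3, -5, -3], [4, 1, 1]].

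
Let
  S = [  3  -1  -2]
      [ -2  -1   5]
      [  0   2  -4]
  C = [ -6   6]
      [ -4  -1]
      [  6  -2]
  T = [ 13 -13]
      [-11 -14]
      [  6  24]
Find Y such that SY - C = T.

SY = T + C = [[7, -7], [-15, -15], [12, 22]].
Left-multiplying both sides by S⁻¹ gives Y = S⁻¹(T + C).
det S = -2; the adjugate gives S⁻¹ = [[3, 4, 7/2], [4, 6, 11/2], [2, 3, 5/2]].
Y = S⁻¹(T + C) = [[3, -4], [4, 3], [-1, -4]].

Y = [[3, -4], [4, 3], [-1, -4]]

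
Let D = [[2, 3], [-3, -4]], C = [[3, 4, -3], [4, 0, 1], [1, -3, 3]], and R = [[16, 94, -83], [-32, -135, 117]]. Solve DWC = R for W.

W = [[5, 5, -3], [0, -3, -4]]

Left-multiply by D⁻¹ and right-multiply by C⁻¹: W = D⁻¹RC⁻¹.
det D = 1; the adjugate gives D⁻¹ = [[-4, -3], [3, 2]].
det C = 1, so C⁻¹ = [[3, -3, 4], [-11, 12, -15], [-12, 13, -16]].
D⁻¹R = [[32, 29, -19], [-16, 12, -15]].
W = (D⁻¹R)C⁻¹ = [[5, 5, -3], [0, -3, -4]].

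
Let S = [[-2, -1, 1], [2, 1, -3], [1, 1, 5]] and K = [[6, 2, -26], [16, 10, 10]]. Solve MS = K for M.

S is on the right of M, so right-multiply by S⁻¹: M = KS⁻¹.
det S = -2; the adjugate gives S⁻¹ = [[-4, -3, -1], [13/2, 11/2, 2], [-1/2, -1/2, 0]].
M = KS⁻¹ = [[6, 2, -26], [16, 10, 10]] · [[-4, -3, -1], [13/2, 11/2, 2], [-1/2, -1/2, 0]] = [[2, 6, -2], [-4, 2, 4]].

M = [[2, 6, -2], [-4, 2, 4]]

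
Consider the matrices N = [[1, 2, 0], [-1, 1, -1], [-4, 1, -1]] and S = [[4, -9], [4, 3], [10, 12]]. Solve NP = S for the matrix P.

P = [[-2, -3], [3, -3], [1, -3]]

N is on the left of P, so left-multiply by N⁻¹: P = N⁻¹S.
det N = 6, so N⁻¹ = [[0, 1/3, -1/3], [1/2, -1/6, 1/6], [1/2, -3/2, 1/2]].
P = N⁻¹S = [[0, 1/3, -1/3], [1/2, -1/6, 1/6], [1/2, -3/2, 1/2]] · [[4, -9], [4, 3], [10, 12]] = [[-2, -3], [3, -3], [1, -3]].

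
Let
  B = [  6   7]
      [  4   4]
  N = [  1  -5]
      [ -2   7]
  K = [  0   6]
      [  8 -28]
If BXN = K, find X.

X = B⁻¹KN⁻¹ (apply B⁻¹ on the left and N⁻¹ on the right).
B has determinant -4; B⁻¹ = [[-1, 7/4], [1, -3/2]].
N has determinant -3; N⁻¹ = [[-7/3, -5/3], [-2/3, -1/3]].
B⁻¹K = [[14, -55], [-12, 48]].
X = (B⁻¹K)N⁻¹ = [[4, -5], [-4, 4]].

X = [[4, -5], [-4, 4]]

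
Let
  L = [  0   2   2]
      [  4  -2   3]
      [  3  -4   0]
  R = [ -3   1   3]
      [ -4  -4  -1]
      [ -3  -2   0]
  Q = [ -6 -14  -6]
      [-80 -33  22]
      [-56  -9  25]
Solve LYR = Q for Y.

Left-multiply by L⁻¹ and right-multiply by R⁻¹: Y = L⁻¹QR⁻¹.
det L = -2; the adjugate gives L⁻¹ = [[-6, 4, -5], [-9/2, 3, -4], [5, -3, 4]].
det R = -3; the adjugate gives R⁻¹ = [[2/3, 2, -11/3], [-1, -3, 5], [4/3, 3, -16/3]].
L⁻¹Q = [[-4, -3, -1], [11, 0, -7], [-14, -7, 4]].
Y = (L⁻¹Q)R⁻¹ = [[-1, -2, 5], [-2, 1, -3], [3, 5, -5]].

Y = [[-1, -2, 5], [-2, 1, -3], [3, 5, -5]]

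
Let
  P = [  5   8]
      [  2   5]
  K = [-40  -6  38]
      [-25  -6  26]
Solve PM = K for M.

P is on the left of M, so left-multiply by P⁻¹: M = P⁻¹K.
det P = 9; the adjugate gives P⁻¹ = [[5/9, -8/9], [-2/9, 5/9]].
M = P⁻¹K = [[5/9, -8/9], [-2/9, 5/9]] · [[-40, -6, 38], [-25, -6, 26]] = [[0, 2, -2], [-5, -2, 6]].

M = [[0, 2, -2], [-5, -2, 6]]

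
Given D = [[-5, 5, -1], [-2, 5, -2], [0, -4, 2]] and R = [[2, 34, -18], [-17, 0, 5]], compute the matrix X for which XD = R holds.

Right-multiplying both sides by D⁻¹ gives X = RD⁻¹.
D has determinant 2; D⁻¹ = [[1, -3, -5/2], [2, -5, -4], [4, -10, -15/2]].
X = RD⁻¹ = [[2, 34, -18], [-17, 0, 5]] · [[1, -3, -5/2], [2, -5, -4], [4, -10, -15/2]] = [[-2, 4, -6], [3, 1, 5]].

X = [[-2, 4, -6], [3, 1, 5]]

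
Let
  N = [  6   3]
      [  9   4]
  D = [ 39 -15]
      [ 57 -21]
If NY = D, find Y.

Since N multiplies Y on the left, Y = N⁻¹D.
det N = -3, so N⁻¹ = [[-4/3, 1], [3, -2]].
Y = N⁻¹D = [[-4/3, 1], [3, -2]] · [[39, -15], [57, -21]] = [[5, -1], [3, -3]].

Y = [[5, -1], [3, -3]]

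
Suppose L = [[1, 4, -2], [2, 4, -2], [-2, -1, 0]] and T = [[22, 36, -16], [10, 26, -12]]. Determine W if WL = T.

W = [[2, 6, -4], [6, 0, -2]]

L is on the right of W, so right-multiply by L⁻¹: W = TL⁻¹.
det L = 2; the adjugate gives L⁻¹ = [[-1, 1, 0], [2, -2, -1], [3, -7/2, -2]].
W = TL⁻¹ = [[22, 36, -16], [10, 26, -12]] · [[-1, 1, 0], [2, -2, -1], [3, -7/2, -2]] = [[2, 6, -4], [6, 0, -2]].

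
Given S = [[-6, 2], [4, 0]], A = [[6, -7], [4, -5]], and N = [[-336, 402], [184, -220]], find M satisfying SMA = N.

M = [[5, 4], [-3, -3]]

M = S⁻¹NA⁻¹ (apply S⁻¹ on the left and A⁻¹ on the right).
det S = -8; the adjugate gives S⁻¹ = [[0, 1/4], [1/2, 3/4]].
det A = -2; the adjugate gives A⁻¹ = [[5/2, -7/2], [2, -3]].
S⁻¹N = [[46, -55], [-30, 36]].
M = (S⁻¹N)A⁻¹ = [[5, 4], [-3, -3]].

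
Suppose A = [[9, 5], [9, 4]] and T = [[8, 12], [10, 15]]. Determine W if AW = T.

A is on the left of W, so left-multiply by A⁻¹: W = A⁻¹T.
det A = -9; the adjugate gives A⁻¹ = [[-4/9, 5/9], [1, -1]].
W = A⁻¹T = [[-4/9, 5/9], [1, -1]] · [[8, 12], [10, 15]] = [[2, 3], [-2, -3]].

W = [[2, 3], [-2, -3]]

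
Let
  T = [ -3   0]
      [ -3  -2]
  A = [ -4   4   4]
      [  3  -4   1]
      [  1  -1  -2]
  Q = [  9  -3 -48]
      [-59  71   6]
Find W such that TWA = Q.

W = [[1, 2, -5], [-5, 3, 5]]

Left-multiply by T⁻¹ and right-multiply by A⁻¹: W = T⁻¹QA⁻¹.
T has determinant 6; T⁻¹ = [[-1/3, 0], [1/2, -1/2]].
A has determinant -4; A⁻¹ = [[-9/4, -1, -5], [-7/4, -1, -4], [-1/4, 0, -1]].
T⁻¹Q = [[-3, 1, 16], [34, -37, -27]].
W = (T⁻¹Q)A⁻¹ = [[1, 2, -5], [-5, 3, 5]].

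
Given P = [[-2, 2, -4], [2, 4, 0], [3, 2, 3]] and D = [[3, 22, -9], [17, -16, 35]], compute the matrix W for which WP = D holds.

W = [[6, 0, 5], [-5, -4, 5]]

Since P sits to the right of W, W = DP⁻¹.
det P = -4; the adjugate gives P⁻¹ = [[-3, 7/2, -4], [3/2, -3/2, 2], [2, -5/2, 3]].
W = DP⁻¹ = [[3, 22, -9], [17, -16, 35]] · [[-3, 7/2, -4], [3/2, -3/2, 2], [2, -5/2, 3]] = [[6, 0, 5], [-5, -4, 5]].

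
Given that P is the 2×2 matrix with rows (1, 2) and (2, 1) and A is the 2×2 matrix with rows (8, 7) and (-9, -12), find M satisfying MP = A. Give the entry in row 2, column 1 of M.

Right-multiplying both sides by P⁻¹ gives M = AP⁻¹.
det P = -3, so P⁻¹ = [[-1/3, 2/3], [2/3, -1/3]].
M = AP⁻¹ = [[8, 7], [-9, -12]] · [[-1/3, 2/3], [2/3, -1/3]] = [[2, 3], [-5, -2]].

-5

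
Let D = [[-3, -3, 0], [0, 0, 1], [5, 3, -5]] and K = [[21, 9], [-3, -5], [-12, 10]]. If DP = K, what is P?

Left-multiplying both sides by D⁻¹ gives P = D⁻¹K.
det D = -6; the adjugate gives D⁻¹ = [[1/2, 5/2, 1/2], [-5/6, -5/2, -1/2], [0, 1, 0]].
P = D⁻¹K = [[1/2, 5/2, 1/2], [-5/6, -5/2, -1/2], [0, 1, 0]] · [[21, 9], [-3, -5], [-12, 10]] = [[-3, -3], [-4, 0], [-3, -5]].

P = [[-3, -3], [-4, 0], [-3, -5]]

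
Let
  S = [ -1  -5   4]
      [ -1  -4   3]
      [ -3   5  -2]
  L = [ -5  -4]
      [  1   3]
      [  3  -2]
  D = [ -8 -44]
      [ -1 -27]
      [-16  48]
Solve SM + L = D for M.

SM = D − L = [[-3, -40], [-2, -30], [-19, 50]].
Since S multiplies M on the left, M = S⁻¹(D − L).
det S = -6; the adjugate gives S⁻¹ = [[7/6, -5/3, -1/6], [11/6, -7/3, 1/6], [17/6, -10/3, 1/6]].
M = S⁻¹(D − L) = [[3, -5], [-4, 5], [-5, -5]].

M = [[3, -5], [-4, 5], [-5, -5]]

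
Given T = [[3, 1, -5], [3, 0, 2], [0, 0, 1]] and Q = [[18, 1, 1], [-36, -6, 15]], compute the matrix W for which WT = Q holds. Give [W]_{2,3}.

T is on the right of W, so right-multiply by T⁻¹: W = QT⁻¹.
T has determinant -3; T⁻¹ = [[0, 1/3, -2/3], [1, -1, 7], [0, 0, 1]].
W = QT⁻¹ = [[18, 1, 1], [-36, -6, 15]] · [[0, 1/3, -2/3], [1, -1, 7], [0, 0, 1]] = [[1, 5, -4], [-6, -6, -3]].

-3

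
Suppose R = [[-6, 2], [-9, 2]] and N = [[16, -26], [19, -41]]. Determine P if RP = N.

P = [[-1, 5], [5, 2]]

Left-multiplying both sides by R⁻¹ gives P = R⁻¹N.
det R = 6; the adjugate gives R⁻¹ = [[1/3, -1/3], [3/2, -1]].
P = R⁻¹N = [[1/3, -1/3], [3/2, -1]] · [[16, -26], [19, -41]] = [[-1, 5], [5, 2]].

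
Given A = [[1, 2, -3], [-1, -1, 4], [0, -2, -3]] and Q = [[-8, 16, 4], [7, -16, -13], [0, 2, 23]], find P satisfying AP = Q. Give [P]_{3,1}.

A is on the left of P, so left-multiply by A⁻¹: P = A⁻¹Q.
A has determinant -1; A⁻¹ = [[-11, -12, -5], [3, 3, 1], [-2, -2, -1]].
P = A⁻¹Q = [[-11, -12, -5], [3, 3, 1], [-2, -2, -1]] · [[-8, 16, 4], [7, -16, -13], [0, 2, 23]] = [[4, 6, -3], [-3, 2, -4], [2, -2, -5]].

2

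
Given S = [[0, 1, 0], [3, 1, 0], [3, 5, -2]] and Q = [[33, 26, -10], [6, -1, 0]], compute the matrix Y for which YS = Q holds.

Right-multiplying both sides by S⁻¹ gives Y = QS⁻¹.
S has determinant 6; S⁻¹ = [[-1/3, 1/3, 0], [1, 0, 0], [2, 1/2, -1/2]].
Y = QS⁻¹ = [[33, 26, -10], [6, -1, 0]] · [[-1/3, 1/3, 0], [1, 0, 0], [2, 1/2, -1/2]] = [[-5, 6, 5], [-3, 2, 0]].

Y = [[-5, 6, 5], [-3, 2, 0]]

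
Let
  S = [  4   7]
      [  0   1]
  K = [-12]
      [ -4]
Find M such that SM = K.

M = [[4], [-4]]

S is on the left of M, so left-multiply by S⁻¹: M = S⁻¹K.
S has determinant 4; S⁻¹ = [[1/4, -7/4], [0, 1]].
M = S⁻¹K = [[1/4, -7/4], [0, 1]] · [[-12], [-4]] = [[4], [-4]].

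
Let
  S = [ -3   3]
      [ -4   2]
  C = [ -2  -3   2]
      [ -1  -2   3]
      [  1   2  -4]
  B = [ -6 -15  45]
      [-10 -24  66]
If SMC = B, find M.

M = [[1, 0, 5], [0, -1, 0]]

Isolating M: multiply by S⁻¹ from the left and C⁻¹ from the right, so M = S⁻¹BC⁻¹.
S has determinant 6; S⁻¹ = [[1/3, -1/2], [2/3, -1/2]].
C has determinant -1; C⁻¹ = [[-2, 8, 5], [1, -6, -4], [0, -1, -1]].
S⁻¹B = [[3, 7, -18], [1, 2, -3]].
M = (S⁻¹B)C⁻¹ = [[1, 0, 5], [0, -1, 0]].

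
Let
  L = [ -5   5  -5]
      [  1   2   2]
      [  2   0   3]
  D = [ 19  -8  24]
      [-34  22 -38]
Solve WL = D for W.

Since L sits to the right of W, W = DL⁻¹.
det L = -5; the adjugate gives L⁻¹ = [[-6/5, 3, -4], [-1/5, 1, -1], [4/5, -2, 3]].
W = DL⁻¹ = [[19, -8, 24], [-34, 22, -38]] · [[-6/5, 3, -4], [-1/5, 1, -1], [4/5, -2, 3]] = [[-2, 1, 4], [6, -4, 0]].

W = [[-2, 1, 4], [6, -4, 0]]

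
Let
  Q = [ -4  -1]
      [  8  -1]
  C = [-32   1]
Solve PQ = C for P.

Since Q sits to the right of P, P = CQ⁻¹.
det Q = 12, so Q⁻¹ = [[-1/12, 1/12], [-2/3, -1/3]].
P = CQ⁻¹ = [[-32, 1]] · [[-1/12, 1/12], [-2/3, -1/3]] = [[2, -3]].

P = [[2, -3]]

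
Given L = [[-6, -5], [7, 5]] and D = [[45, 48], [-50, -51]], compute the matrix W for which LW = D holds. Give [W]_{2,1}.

-3

Left-multiplying both sides by L⁻¹ gives W = L⁻¹D.
det L = 5; the adjugate gives L⁻¹ = [[1, 1], [-7/5, -6/5]].
W = L⁻¹D = [[1, 1], [-7/5, -6/5]] · [[45, 48], [-50, -51]] = [[-5, -3], [-3, -6]].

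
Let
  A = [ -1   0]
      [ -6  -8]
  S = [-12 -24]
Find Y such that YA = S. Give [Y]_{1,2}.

A is on the right of Y, so right-multiply by A⁻¹: Y = SA⁻¹.
det A = 8; the adjugate gives A⁻¹ = [[-1, 0], [3/4, -1/8]].
Y = SA⁻¹ = [[-12, -24]] · [[-1, 0], [3/4, -1/8]] = [[-6, 3]].

3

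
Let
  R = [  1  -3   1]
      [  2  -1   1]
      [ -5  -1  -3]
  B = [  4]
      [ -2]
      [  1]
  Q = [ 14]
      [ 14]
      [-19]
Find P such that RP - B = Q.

RP = Q + B = [[18], [12], [-18]].
R is on the left of P, so left-multiply by R⁻¹: P = R⁻¹(Q + B).
det R = -6; the adjugate gives R⁻¹ = [[-2/3, 5/3, 1/3], [-1/6, -1/3, -1/6], [7/6, -8/3, -5/6]].
P = R⁻¹(Q + B) = [[2], [-4], [4]].

P = [[2], [-4], [4]]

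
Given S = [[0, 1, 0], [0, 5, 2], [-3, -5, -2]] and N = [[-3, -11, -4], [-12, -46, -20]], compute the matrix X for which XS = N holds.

Since S sits to the right of X, X = NS⁻¹.
S has determinant -6; S⁻¹ = [[0, -1/3, -1/3], [1, 0, 0], [-5/2, 1/2, 0]].
X = NS⁻¹ = [[-3, -11, -4], [-12, -46, -20]] · [[0, -1/3, -1/3], [1, 0, 0], [-5/2, 1/2, 0]] = [[-1, -1, 1], [4, -6, 4]].

X = [[-1, -1, 1], [4, -6, 4]]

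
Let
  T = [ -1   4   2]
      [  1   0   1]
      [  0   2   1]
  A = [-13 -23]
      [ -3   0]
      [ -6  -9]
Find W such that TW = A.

W = [[1, 5], [-1, -2], [-4, -5]]

T is on the left of W, so left-multiply by T⁻¹: W = T⁻¹A.
det T = 2, so T⁻¹ = [[-1, 0, 2], [-1/2, -1/2, 3/2], [1, 1, -2]].
W = T⁻¹A = [[-1, 0, 2], [-1/2, -1/2, 3/2], [1, 1, -2]] · [[-13, -23], [-3, 0], [-6, -9]] = [[1, 5], [-1, -2], [-4, -5]].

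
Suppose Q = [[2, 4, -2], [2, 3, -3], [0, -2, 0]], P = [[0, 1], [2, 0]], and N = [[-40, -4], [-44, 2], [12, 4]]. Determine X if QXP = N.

Left-multiply by Q⁻¹ and right-multiply by P⁻¹: X = Q⁻¹NP⁻¹.
Q has determinant -4; Q⁻¹ = [[3/2, -1, 3/2], [0, 0, -1/2], [1, -1, 1/2]].
det P = -2; the adjugate gives P⁻¹ = [[0, 1/2], [1, 0]].
Q⁻¹N = [[2, -2], [-6, -2], [10, -4]].
X = (Q⁻¹N)P⁻¹ = [[-2, 1], [-2, -3], [-4, 5]].

X = [[-2, 1], [-2, -3], [-4, 5]]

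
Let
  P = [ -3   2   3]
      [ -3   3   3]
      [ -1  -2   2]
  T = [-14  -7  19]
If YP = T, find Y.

Y = [[6, -3, 5]]

P is on the right of Y, so right-multiply by P⁻¹: Y = TP⁻¹.
det P = -3; the adjugate gives P⁻¹ = [[-4, 10/3, 1], [-1, 1, 0], [-3, 8/3, 1]].
Y = TP⁻¹ = [[-14, -7, 19]] · [[-4, 10/3, 1], [-1, 1, 0], [-3, 8/3, 1]] = [[6, -3, 5]].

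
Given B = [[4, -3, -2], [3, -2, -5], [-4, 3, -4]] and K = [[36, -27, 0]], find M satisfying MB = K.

M = [[6, 0, -3]]

Since B sits to the right of M, M = KB⁻¹.
det B = -6; the adjugate gives B⁻¹ = [[-23/6, 3, -11/6], [-16/3, 4, -7/3], [-1/6, 0, -1/6]].
M = KB⁻¹ = [[36, -27, 0]] · [[-23/6, 3, -11/6], [-16/3, 4, -7/3], [-1/6, 0, -1/6]] = [[6, 0, -3]].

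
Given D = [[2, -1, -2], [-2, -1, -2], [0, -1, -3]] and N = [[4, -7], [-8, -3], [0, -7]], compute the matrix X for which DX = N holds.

D is on the left of X, so left-multiply by D⁻¹: X = D⁻¹N.
det D = 4, so D⁻¹ = [[1/4, -1/4, 0], [-3/2, -3/2, 2], [1/2, 1/2, -1]].
X = D⁻¹N = [[1/4, -1/4, 0], [-3/2, -3/2, 2], [1/2, 1/2, -1]] · [[4, -7], [-8, -3], [0, -7]] = [[3, -1], [6, 1], [-2, 2]].

X = [[3, -1], [6, 1], [-2, 2]]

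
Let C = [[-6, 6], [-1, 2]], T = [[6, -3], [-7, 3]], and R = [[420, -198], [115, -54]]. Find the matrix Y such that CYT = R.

Y = C⁻¹RT⁻¹ (apply C⁻¹ on the left and T⁻¹ on the right).
det C = -6, so C⁻¹ = [[-1/3, 1], [-1/6, 1]].
det T = -3; the adjugate gives T⁻¹ = [[-1, -1], [-7/3, -2]].
C⁻¹R = [[-25, 12], [45, -21]].
Y = (C⁻¹R)T⁻¹ = [[-3, 1], [4, -3]].

Y = [[-3, 1], [4, -3]]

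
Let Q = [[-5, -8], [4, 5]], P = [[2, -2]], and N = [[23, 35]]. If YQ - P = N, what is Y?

Y = [[-1, 5]]

YQ = N + P = [[25, 33]].
Right-multiplying both sides by Q⁻¹ gives Y = (N + P)Q⁻¹.
det Q = 7, so Q⁻¹ = [[5/7, 8/7], [-4/7, -5/7]].
Y = (N + P)Q⁻¹ = [[-1, 5]].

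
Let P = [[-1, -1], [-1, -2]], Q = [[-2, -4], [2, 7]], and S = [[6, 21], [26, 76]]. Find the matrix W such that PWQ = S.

W = [[-5, 2], [5, -5]]

W = P⁻¹SQ⁻¹ (apply P⁻¹ on the left and Q⁻¹ on the right).
det P = 1, so P⁻¹ = [[-2, 1], [1, -1]].
det Q = -6; the adjugate gives Q⁻¹ = [[-7/6, -2/3], [1/3, 1/3]].
P⁻¹S = [[14, 34], [-20, -55]].
W = (P⁻¹S)Q⁻¹ = [[-5, 2], [5, -5]].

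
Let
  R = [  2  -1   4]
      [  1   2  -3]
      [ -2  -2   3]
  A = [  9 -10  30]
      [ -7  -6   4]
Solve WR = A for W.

Since R sits to the right of W, W = AR⁻¹.
det R = 5; the adjugate gives R⁻¹ = [[0, -1, -1], [3/5, 14/5, 2], [2/5, 6/5, 1]].
W = AR⁻¹ = [[9, -10, 30], [-7, -6, 4]] · [[0, -1, -1], [3/5, 14/5, 2], [2/5, 6/5, 1]] = [[6, -1, 1], [-2, -5, -1]].

W = [[6, -1, 1], [-2, -5, -1]]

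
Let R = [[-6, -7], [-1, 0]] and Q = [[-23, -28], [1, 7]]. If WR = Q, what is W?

W = [[4, -1], [-1, 5]]

R is on the right of W, so right-multiply by R⁻¹: W = QR⁻¹.
det R = -7; the adjugate gives R⁻¹ = [[0, -1], [-1/7, 6/7]].
W = QR⁻¹ = [[-23, -28], [1, 7]] · [[0, -1], [-1/7, 6/7]] = [[4, -1], [-1, 5]].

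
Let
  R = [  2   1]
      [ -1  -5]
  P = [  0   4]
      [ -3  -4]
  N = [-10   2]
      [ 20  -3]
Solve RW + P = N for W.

W = [[-3, -1], [-4, 0]]

RW = N − P = [[-10, -2], [23, 1]].
Since R multiplies W on the left, W = R⁻¹(N − P).
det R = -9; the adjugate gives R⁻¹ = [[5/9, 1/9], [-1/9, -2/9]].
W = R⁻¹(N − P) = [[-3, -1], [-4, 0]].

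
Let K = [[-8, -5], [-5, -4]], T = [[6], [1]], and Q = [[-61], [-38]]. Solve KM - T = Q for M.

KM = Q + T = [[-55], [-37]].
Since K multiplies M on the left, M = K⁻¹(Q + T).
det K = 7, so K⁻¹ = [[-4/7, 5/7], [5/7, -8/7]].
M = K⁻¹(Q + T) = [[5], [3]].

M = [[5], [3]]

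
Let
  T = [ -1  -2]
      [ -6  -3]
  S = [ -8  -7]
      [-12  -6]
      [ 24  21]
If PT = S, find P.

P = [[2, 1], [0, 2], [-6, -3]]

Since T sits to the right of P, P = ST⁻¹.
det T = -9, so T⁻¹ = [[1/3, -2/9], [-2/3, 1/9]].
P = ST⁻¹ = [[-8, -7], [-12, -6], [24, 21]] · [[1/3, -2/9], [-2/3, 1/9]] = [[2, 1], [0, 2], [-6, -3]].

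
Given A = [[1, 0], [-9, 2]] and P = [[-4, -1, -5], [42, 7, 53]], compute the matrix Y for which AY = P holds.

Since A multiplies Y on the left, Y = A⁻¹P.
A has determinant 2; A⁻¹ = [[1, 0], [9/2, 1/2]].
Y = A⁻¹P = [[1, 0], [9/2, 1/2]] · [[-4, -1, -5], [42, 7, 53]] = [[-4, -1, -5], [3, -1, 4]].

Y = [[-4, -1, -5], [3, -1, 4]]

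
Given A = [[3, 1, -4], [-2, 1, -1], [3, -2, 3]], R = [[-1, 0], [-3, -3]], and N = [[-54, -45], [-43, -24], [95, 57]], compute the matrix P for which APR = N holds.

Isolating P: multiply by A⁻¹ from the left and R⁻¹ from the right, so P = A⁻¹NR⁻¹.
A has determinant 2; A⁻¹ = [[1/2, 5/2, 3/2], [3/2, 21/2, 11/2], [1/2, 9/2, 5/2]].
R has determinant 3; R⁻¹ = [[-1, 0], [1, -1/3]].
A⁻¹N = [[8, 3], [-10, -6], [17, 12]].
P = (A⁻¹N)R⁻¹ = [[-5, -1], [4, 2], [-5, -4]].

P = [[-5, -1], [4, 2], [-5, -4]]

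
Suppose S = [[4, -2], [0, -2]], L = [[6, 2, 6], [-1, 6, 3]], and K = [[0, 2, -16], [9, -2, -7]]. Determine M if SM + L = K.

SM = K − L = [[-6, 0, -22], [10, -8, -10]].
Left-multiplying both sides by S⁻¹ gives M = S⁻¹(K − L).
det S = -8, so S⁻¹ = [[1/4, -1/4], [0, -1/2]].
M = S⁻¹(K − L) = [[-4, 2, -3], [-5, 4, 5]].

M = [[-4, 2, -3], [-5, 4, 5]]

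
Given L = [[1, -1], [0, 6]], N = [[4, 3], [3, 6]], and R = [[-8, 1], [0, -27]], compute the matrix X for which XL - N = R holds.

X = [[-4, 0], [3, -3]]

XL = R + N = [[-4, 4], [3, -21]].
Right-multiplying both sides by L⁻¹ gives X = (R + N)L⁻¹.
det L = 6, so L⁻¹ = [[1, 1/6], [0, 1/6]].
X = (R + N)L⁻¹ = [[-4, 0], [3, -3]].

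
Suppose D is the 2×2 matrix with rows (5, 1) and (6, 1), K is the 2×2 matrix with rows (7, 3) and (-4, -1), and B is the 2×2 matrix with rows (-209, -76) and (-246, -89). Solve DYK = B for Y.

Y = [[-3, 4], [-4, -1]]

Left-multiply by D⁻¹ and right-multiply by K⁻¹: Y = D⁻¹BK⁻¹.
D has determinant -1; D⁻¹ = [[-1, 1], [6, -5]].
K has determinant 5; K⁻¹ = [[-1/5, -3/5], [4/5, 7/5]].
D⁻¹B = [[-37, -13], [-24, -11]].
Y = (D⁻¹B)K⁻¹ = [[-3, 4], [-4, -1]].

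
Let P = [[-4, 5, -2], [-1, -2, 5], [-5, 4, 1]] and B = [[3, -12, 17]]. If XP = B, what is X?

X = [[4, 6, -5]]

Since P sits to the right of X, X = BP⁻¹.
det P = -4, so P⁻¹ = [[11/2, 13/4, -21/4], [6, 7/2, -11/2], [7/2, 9/4, -13/4]].
X = BP⁻¹ = [[3, -12, 17]] · [[11/2, 13/4, -21/4], [6, 7/2, -11/2], [7/2, 9/4, -13/4]] = [[4, 6, -5]].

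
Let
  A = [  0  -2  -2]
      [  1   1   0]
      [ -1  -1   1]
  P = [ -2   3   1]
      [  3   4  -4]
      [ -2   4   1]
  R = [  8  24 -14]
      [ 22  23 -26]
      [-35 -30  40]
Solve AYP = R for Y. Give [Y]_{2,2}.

Isolating Y: multiply by A⁻¹ from the left and P⁻¹ from the right, so Y = A⁻¹RP⁻¹.
det A = 2; the adjugate gives A⁻¹ = [[1/2, 2, 1], [-1/2, -1, -1], [0, 1, 1]].
P has determinant -5; P⁻¹ = [[-4, -1/5, 16/5], [-1, 0, 1], [-4, -2/5, 17/5]].
A⁻¹R = [[13, 28, -19], [9, -5, -7], [-13, -7, 14]].
Y = (A⁻¹R)P⁻¹ = [[-4, 5, 5], [-3, 1, 0], [3, -3, -1]].

1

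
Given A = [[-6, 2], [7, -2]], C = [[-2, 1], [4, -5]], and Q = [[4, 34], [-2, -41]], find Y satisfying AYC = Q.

Y = A⁻¹QC⁻¹ (apply A⁻¹ on the left and C⁻¹ on the right).
A has determinant -2; A⁻¹ = [[1, 1], [7/2, 3]].
C has determinant 6; C⁻¹ = [[-5/6, -1/6], [-2/3, -1/3]].
A⁻¹Q = [[2, -7], [8, -4]].
Y = (A⁻¹Q)C⁻¹ = [[3, 2], [-4, 0]].

Y = [[3, 2], [-4, 0]]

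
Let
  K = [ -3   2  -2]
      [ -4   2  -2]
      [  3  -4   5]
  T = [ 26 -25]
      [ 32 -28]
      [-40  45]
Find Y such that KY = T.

Left-multiplying both sides by K⁻¹ gives Y = K⁻¹T.
K has determinant 2; K⁻¹ = [[1, -1, 0], [7, -9/2, 1], [5, -3, 1]].
Y = K⁻¹T = [[1, -1, 0], [7, -9/2, 1], [5, -3, 1]] · [[26, -25], [32, -28], [-40, 45]] = [[-6, 3], [-2, -4], [-6, 4]].

Y = [[-6, 3], [-2, -4], [-6, 4]]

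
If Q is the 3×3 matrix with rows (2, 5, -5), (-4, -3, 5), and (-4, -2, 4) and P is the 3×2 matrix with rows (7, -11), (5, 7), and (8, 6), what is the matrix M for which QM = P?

Since Q multiplies M on the left, M = Q⁻¹P.
det Q = -4, so Q⁻¹ = [[1/2, 5/2, -5/2], [1, 3, -5/2], [1, 4, -7/2]].
M = Q⁻¹P = [[1/2, 5/2, -5/2], [1, 3, -5/2], [1, 4, -7/2]] · [[7, -11], [5, 7], [8, 6]] = [[-4, -3], [2, -5], [-1, -4]].

M = [[-4, -3], [2, -5], [-1, -4]]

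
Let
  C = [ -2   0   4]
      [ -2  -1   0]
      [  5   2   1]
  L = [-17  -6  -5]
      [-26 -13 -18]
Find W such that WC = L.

W = [[0, -4, -5], [-3, 1, -6]]

Since C sits to the right of W, W = LC⁻¹.
C has determinant 6; C⁻¹ = [[-1/6, 4/3, 2/3], [1/3, -11/3, -4/3], [1/6, 2/3, 1/3]].
W = LC⁻¹ = [[-17, -6, -5], [-26, -13, -18]] · [[-1/6, 4/3, 2/3], [1/3, -11/3, -4/3], [1/6, 2/3, 1/3]] = [[0, -4, -5], [-3, 1, -6]].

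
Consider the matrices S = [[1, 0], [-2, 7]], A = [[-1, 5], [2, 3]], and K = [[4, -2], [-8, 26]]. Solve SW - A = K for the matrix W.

SW = K + A = [[3, 3], [-6, 29]].
Since S multiplies W on the left, W = S⁻¹(K + A).
det S = 7; the adjugate gives S⁻¹ = [[1, 0], [2/7, 1/7]].
W = S⁻¹(K + A) = [[3, 3], [0, 5]].

W = [[3, 3], [0, 5]]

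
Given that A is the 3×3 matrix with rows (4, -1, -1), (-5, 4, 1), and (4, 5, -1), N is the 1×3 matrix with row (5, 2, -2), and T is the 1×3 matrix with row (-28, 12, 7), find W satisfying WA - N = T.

W = [[-2, 3, 0]]

WA = T + N = [[-23, 14, 5]].
Since A sits to the right of W, W = (T + N)A⁻¹.
det A = 6; the adjugate gives A⁻¹ = [[-3/2, -1, 1/2], [-1/6, 0, 1/6], [-41/6, -4, 11/6]].
W = (T + N)A⁻¹ = [[-2, 3, 0]].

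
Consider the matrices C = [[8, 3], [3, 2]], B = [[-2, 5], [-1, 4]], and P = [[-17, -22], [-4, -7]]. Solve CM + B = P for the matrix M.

M = [[-3, -3], [3, -1]]

CM = P − B = [[-15, -27], [-3, -11]].
Since C multiplies M on the left, M = C⁻¹(P − B).
det C = 7, so C⁻¹ = [[2/7, -3/7], [-3/7, 8/7]].
M = C⁻¹(P − B) = [[-3, -3], [3, -1]].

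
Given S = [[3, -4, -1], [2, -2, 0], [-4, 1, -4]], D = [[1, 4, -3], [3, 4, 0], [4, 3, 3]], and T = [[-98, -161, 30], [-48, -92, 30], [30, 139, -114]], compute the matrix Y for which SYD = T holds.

Isolating Y: multiply by S⁻¹ from the left and D⁻¹ from the right, so Y = S⁻¹TD⁻¹.
det S = -2, so S⁻¹ = [[-4, 17/2, 1], [-4, 8, 1], [3, -13/2, -1]].
det D = -3; the adjugate gives D⁻¹ = [[-4, 7, -4], [3, -5, 3], [7/3, -13/3, 8/3]].
S⁻¹T = [[14, 1, 21], [38, 47, 6], [-12, -24, 9]].
Y = (S⁻¹T)D⁻¹ = [[-4, 2, 3], [3, 5, 5], [-3, -3, 0]].

Y = [[-4, 2, 3], [3, 5, 5], [-3, -3, 0]]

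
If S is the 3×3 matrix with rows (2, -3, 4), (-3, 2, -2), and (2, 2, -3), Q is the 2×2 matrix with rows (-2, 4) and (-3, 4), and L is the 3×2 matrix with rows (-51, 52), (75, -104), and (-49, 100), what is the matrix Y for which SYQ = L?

Y = S⁻¹LQ⁻¹ (apply S⁻¹ on the left and Q⁻¹ on the right).
det S = -5; the adjugate gives S⁻¹ = [[2/5, 1/5, 2/5], [13/5, 14/5, 8/5], [2, 2, 1]].
Q has determinant 4; Q⁻¹ = [[1, -1], [3/4, -1/2]].
S⁻¹L = [[-25, 40], [-1, 4], [-1, -4]].
Y = (S⁻¹L)Q⁻¹ = [[5, 5], [2, -1], [-4, 3]].

Y = [[5, 5], [2, -1], [-4, 3]]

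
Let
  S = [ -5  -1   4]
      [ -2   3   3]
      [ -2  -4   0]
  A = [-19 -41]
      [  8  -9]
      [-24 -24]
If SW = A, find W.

W = [[2, 6], [5, 3], [-1, -2]]

Since S multiplies W on the left, W = S⁻¹A.
det S = 2; the adjugate gives S⁻¹ = [[6, -8, -15/2], [-3, 4, 7/2], [7, -9, -17/2]].
W = S⁻¹A = [[6, -8, -15/2], [-3, 4, 7/2], [7, -9, -17/2]] · [[-19, -41], [8, -9], [-24, -24]] = [[2, 6], [5, 3], [-1, -2]].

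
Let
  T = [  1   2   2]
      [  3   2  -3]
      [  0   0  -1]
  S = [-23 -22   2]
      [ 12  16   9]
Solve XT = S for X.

X = [[-5, -6, 6], [6, 2, -3]]

T is on the right of X, so right-multiply by T⁻¹: X = ST⁻¹.
det T = 4; the adjugate gives T⁻¹ = [[-1/2, 1/2, -5/2], [3/4, -1/4, 9/4], [0, 0, -1]].
X = ST⁻¹ = [[-23, -22, 2], [12, 16, 9]] · [[-1/2, 1/2, -5/2], [3/4, -1/4, 9/4], [0, 0, -1]] = [[-5, -6, 6], [6, 2, -3]].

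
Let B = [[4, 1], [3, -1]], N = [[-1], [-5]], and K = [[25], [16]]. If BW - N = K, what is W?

W = [[5], [4]]

BW = K + N = [[24], [11]].
Since B multiplies W on the left, W = B⁻¹(K + N).
B has determinant -7; B⁻¹ = [[1/7, 1/7], [3/7, -4/7]].
W = B⁻¹(K + N) = [[5], [4]].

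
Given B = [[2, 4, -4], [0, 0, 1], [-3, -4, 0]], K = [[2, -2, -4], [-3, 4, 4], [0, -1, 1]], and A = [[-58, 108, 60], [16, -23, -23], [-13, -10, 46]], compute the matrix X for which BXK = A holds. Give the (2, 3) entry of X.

X = B⁻¹AK⁻¹ (apply B⁻¹ on the left and K⁻¹ on the right).
det B = -4, so B⁻¹ = [[-1, -4, -1], [3/4, 3, 1/2], [0, 1, 0]].
det K = -2; the adjugate gives K⁻¹ = [[-4, -3, -4], [-3/2, -1, -2], [-3/2, -1, -1]].
B⁻¹A = [[7, -6, -14], [-2, 7, -1], [16, -23, -23]].
X = (B⁻¹A)K⁻¹ = [[2, -1, -2], [-1, 0, -5], [5, -2, 5]].

-5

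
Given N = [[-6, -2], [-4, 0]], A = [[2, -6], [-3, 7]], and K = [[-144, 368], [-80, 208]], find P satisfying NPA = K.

Left-multiply by N⁻¹ and right-multiply by A⁻¹: P = N⁻¹KA⁻¹.
det N = -8; the adjugate gives N⁻¹ = [[0, -1/4], [-1/2, 3/4]].
A has determinant -4; A⁻¹ = [[-7/4, -3/2], [-3/4, -1/2]].
N⁻¹K = [[20, -52], [12, -28]].
P = (N⁻¹K)A⁻¹ = [[4, -4], [0, -4]].

P = [[4, -4], [0, -4]]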